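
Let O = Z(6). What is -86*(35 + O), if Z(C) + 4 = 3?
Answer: -2924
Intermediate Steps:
Z(C) = -1 (Z(C) = -4 + 3 = -1)
O = -1
-86*(35 + O) = -86*(35 - 1) = -86*34 = -2924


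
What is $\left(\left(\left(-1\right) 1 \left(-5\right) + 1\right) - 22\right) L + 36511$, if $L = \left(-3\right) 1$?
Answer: $36559$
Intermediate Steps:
$L = -3$
$\left(\left(\left(-1\right) 1 \left(-5\right) + 1\right) - 22\right) L + 36511 = \left(\left(\left(-1\right) 1 \left(-5\right) + 1\right) - 22\right) \left(-3\right) + 36511 = \left(\left(\left(-1\right) \left(-5\right) + 1\right) - 22\right) \left(-3\right) + 36511 = \left(\left(5 + 1\right) - 22\right) \left(-3\right) + 36511 = \left(6 - 22\right) \left(-3\right) + 36511 = \left(-16\right) \left(-3\right) + 36511 = 48 + 36511 = 36559$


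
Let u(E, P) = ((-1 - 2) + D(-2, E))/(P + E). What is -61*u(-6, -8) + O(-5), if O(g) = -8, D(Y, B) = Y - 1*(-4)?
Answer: -173/14 ≈ -12.357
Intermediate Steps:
D(Y, B) = 4 + Y (D(Y, B) = Y + 4 = 4 + Y)
u(E, P) = -1/(E + P) (u(E, P) = ((-1 - 2) + (4 - 2))/(P + E) = (-3 + 2)/(E + P) = -1/(E + P))
-61*u(-6, -8) + O(-5) = -(-61)/(-6 - 8) - 8 = -(-61)/(-14) - 8 = -(-61)*(-1)/14 - 8 = -61*1/14 - 8 = -61/14 - 8 = -173/14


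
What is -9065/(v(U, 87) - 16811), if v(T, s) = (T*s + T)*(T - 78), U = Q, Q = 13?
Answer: 9065/91171 ≈ 0.099429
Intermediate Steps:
U = 13
v(T, s) = (-78 + T)*(T + T*s) (v(T, s) = (T + T*s)*(-78 + T) = (-78 + T)*(T + T*s))
-9065/(v(U, 87) - 16811) = -9065/(13*(-78 + 13 - 78*87 + 13*87) - 16811) = -9065/(13*(-78 + 13 - 6786 + 1131) - 16811) = -9065/(13*(-5720) - 16811) = -9065/(-74360 - 16811) = -9065/(-91171) = -9065*(-1/91171) = 9065/91171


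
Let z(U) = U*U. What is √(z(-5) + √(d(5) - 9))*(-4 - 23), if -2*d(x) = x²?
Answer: -27*√(100 + 2*I*√86)/2 ≈ -135.57 - 12.466*I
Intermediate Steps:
z(U) = U²
d(x) = -x²/2
√(z(-5) + √(d(5) - 9))*(-4 - 23) = √((-5)² + √(-½*5² - 9))*(-4 - 23) = √(25 + √(-½*25 - 9))*(-27) = √(25 + √(-25/2 - 9))*(-27) = √(25 + √(-43/2))*(-27) = √(25 + I*√86/2)*(-27) = -27*√(25 + I*√86/2)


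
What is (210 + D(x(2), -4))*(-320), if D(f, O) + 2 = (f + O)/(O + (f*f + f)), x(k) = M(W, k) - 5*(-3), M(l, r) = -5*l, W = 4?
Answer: -66380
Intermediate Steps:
x(k) = -5 (x(k) = -5*4 - 5*(-3) = -20 + 15 = -5)
D(f, O) = -2 + (O + f)/(O + f + f²) (D(f, O) = -2 + (f + O)/(O + (f*f + f)) = -2 + (O + f)/(O + (f² + f)) = -2 + (O + f)/(O + (f + f²)) = -2 + (O + f)/(O + f + f²))
(210 + D(x(2), -4))*(-320) = (210 + (-1*(-4) - 1*(-5) - 2*(-5)²)/(-4 - 5 + (-5)²))*(-320) = (210 + (4 + 5 - 2*25)/(-4 - 5 + 25))*(-320) = (210 + (4 + 5 - 50)/16)*(-320) = (210 + (1/16)*(-41))*(-320) = (210 - 41/16)*(-320) = (3319/16)*(-320) = -66380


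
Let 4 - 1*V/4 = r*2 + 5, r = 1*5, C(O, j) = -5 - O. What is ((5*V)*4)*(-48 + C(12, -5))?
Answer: 57200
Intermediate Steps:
r = 5
V = -44 (V = 16 - 4*(5*2 + 5) = 16 - 4*(10 + 5) = 16 - 4*15 = 16 - 60 = -44)
((5*V)*4)*(-48 + C(12, -5)) = ((5*(-44))*4)*(-48 + (-5 - 1*12)) = (-220*4)*(-48 + (-5 - 12)) = -880*(-48 - 17) = -880*(-65) = 57200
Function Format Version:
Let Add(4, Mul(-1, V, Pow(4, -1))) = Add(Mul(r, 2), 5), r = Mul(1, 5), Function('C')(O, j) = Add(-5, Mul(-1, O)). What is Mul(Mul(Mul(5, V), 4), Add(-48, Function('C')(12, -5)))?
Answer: 57200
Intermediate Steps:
r = 5
V = -44 (V = Add(16, Mul(-4, Add(Mul(5, 2), 5))) = Add(16, Mul(-4, Add(10, 5))) = Add(16, Mul(-4, 15)) = Add(16, -60) = -44)
Mul(Mul(Mul(5, V), 4), Add(-48, Function('C')(12, -5))) = Mul(Mul(Mul(5, -44), 4), Add(-48, Add(-5, Mul(-1, 12)))) = Mul(Mul(-220, 4), Add(-48, Add(-5, -12))) = Mul(-880, Add(-48, -17)) = Mul(-880, -65) = 57200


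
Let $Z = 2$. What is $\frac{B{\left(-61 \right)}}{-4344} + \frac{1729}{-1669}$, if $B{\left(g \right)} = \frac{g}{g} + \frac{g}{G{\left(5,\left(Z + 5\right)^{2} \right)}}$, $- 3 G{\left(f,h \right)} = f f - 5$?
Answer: $- \frac{150554327}{145002720} \approx -1.0383$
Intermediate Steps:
$G{\left(f,h \right)} = \frac{5}{3} - \frac{f^{2}}{3}$ ($G{\left(f,h \right)} = - \frac{f f - 5}{3} = - \frac{f^{2} - 5}{3} = - \frac{-5 + f^{2}}{3} = \frac{5}{3} - \frac{f^{2}}{3}$)
$B{\left(g \right)} = 1 - \frac{3 g}{20}$ ($B{\left(g \right)} = \frac{g}{g} + \frac{g}{\frac{5}{3} - \frac{5^{2}}{3}} = 1 + \frac{g}{\frac{5}{3} - \frac{25}{3}} = 1 + \frac{g}{- \frac{20}{3}} = 1 + g \left(- \frac{3}{20}\right) = 1 - \frac{3 g}{20}$)
$\frac{B{\left(-61 \right)}}{-4344} + \frac{1729}{-1669} = \frac{1 - - \frac{183}{20}}{-4344} + \frac{1729}{-1669} = \left(1 + \frac{183}{20}\right) \left(- \frac{1}{4344}\right) + 1729 \left(- \frac{1}{1669}\right) = \frac{203}{20} \left(- \frac{1}{4344}\right) - \frac{1729}{1669} = - \frac{203}{86880} - \frac{1729}{1669} = - \frac{150554327}{145002720}$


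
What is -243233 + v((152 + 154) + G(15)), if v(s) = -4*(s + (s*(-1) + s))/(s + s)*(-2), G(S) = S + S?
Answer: -243229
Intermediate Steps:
G(S) = 2*S
v(s) = 4 (v(s) = -4*(s + (-s + s))/(2*s)*(-2) = -4*(s + 0)*1/(2*s)*(-2) = -4*s*1/(2*s)*(-2) = -4*½*(-2) = -2*(-2) = 4)
-243233 + v((152 + 154) + G(15)) = -243233 + 4 = -243229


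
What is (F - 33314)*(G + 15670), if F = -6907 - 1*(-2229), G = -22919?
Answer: 275404008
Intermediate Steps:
F = -4678 (F = -6907 + 2229 = -4678)
(F - 33314)*(G + 15670) = (-4678 - 33314)*(-22919 + 15670) = -37992*(-7249) = 275404008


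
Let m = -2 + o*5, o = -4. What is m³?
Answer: -10648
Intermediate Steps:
m = -22 (m = -2 - 4*5 = -2 - 20 = -22)
m³ = (-22)³ = -10648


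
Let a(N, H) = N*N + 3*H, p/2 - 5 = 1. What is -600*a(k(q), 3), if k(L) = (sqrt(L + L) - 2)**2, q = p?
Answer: -706200 + 268800*sqrt(6) ≈ -47777.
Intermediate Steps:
p = 12 (p = 10 + 2*1 = 10 + 2 = 12)
q = 12
k(L) = (-2 + sqrt(2)*sqrt(L))**2 (k(L) = (sqrt(2*L) - 2)**2 = (sqrt(2)*sqrt(L) - 2)**2 = (-2 + sqrt(2)*sqrt(L))**2)
a(N, H) = N**2 + 3*H
-600*a(k(q), 3) = -600*(((-2 + sqrt(2)*sqrt(12))**2)**2 + 3*3) = -600*(((-2 + sqrt(2)*(2*sqrt(3)))**2)**2 + 9) = -600*(((-2 + 2*sqrt(6))**2)**2 + 9) = -600*((-2 + 2*sqrt(6))**4 + 9) = -600*(9 + (-2 + 2*sqrt(6))**4) = -5400 - 600*(-2 + 2*sqrt(6))**4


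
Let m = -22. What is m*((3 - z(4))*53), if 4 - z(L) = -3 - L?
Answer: 9328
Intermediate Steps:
z(L) = 7 + L (z(L) = 4 - (-3 - L) = 4 + (3 + L) = 7 + L)
m*((3 - z(4))*53) = -22*(3 - (7 + 4))*53 = -22*(3 - 1*11)*53 = -22*(3 - 11)*53 = -(-176)*53 = -22*(-424) = 9328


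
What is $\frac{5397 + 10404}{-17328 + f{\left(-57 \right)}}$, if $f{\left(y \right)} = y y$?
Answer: $- \frac{5267}{4693} \approx -1.1223$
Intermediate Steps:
$f{\left(y \right)} = y^{2}$
$\frac{5397 + 10404}{-17328 + f{\left(-57 \right)}} = \frac{5397 + 10404}{-17328 + \left(-57\right)^{2}} = \frac{15801}{-17328 + 3249} = \frac{15801}{-14079} = 15801 \left(- \frac{1}{14079}\right) = - \frac{5267}{4693}$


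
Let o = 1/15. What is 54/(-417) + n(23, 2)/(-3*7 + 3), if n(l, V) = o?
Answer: -4999/37530 ≈ -0.13320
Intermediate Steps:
o = 1/15 ≈ 0.066667
n(l, V) = 1/15
54/(-417) + n(23, 2)/(-3*7 + 3) = 54/(-417) + 1/(15*(-3*7 + 3)) = 54*(-1/417) + 1/(15*(-21 + 3)) = -18/139 + (1/15)/(-18) = -18/139 + (1/15)*(-1/18) = -18/139 - 1/270 = -4999/37530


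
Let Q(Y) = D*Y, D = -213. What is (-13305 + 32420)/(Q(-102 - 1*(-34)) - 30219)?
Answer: -3823/3147 ≈ -1.2148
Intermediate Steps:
Q(Y) = -213*Y
(-13305 + 32420)/(Q(-102 - 1*(-34)) - 30219) = (-13305 + 32420)/(-213*(-102 - 1*(-34)) - 30219) = 19115/(-213*(-102 + 34) - 30219) = 19115/(-213*(-68) - 30219) = 19115/(14484 - 30219) = 19115/(-15735) = 19115*(-1/15735) = -3823/3147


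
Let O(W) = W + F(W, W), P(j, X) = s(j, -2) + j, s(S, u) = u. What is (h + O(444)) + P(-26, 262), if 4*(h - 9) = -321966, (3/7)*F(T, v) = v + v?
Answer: -155989/2 ≈ -77995.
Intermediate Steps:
F(T, v) = 14*v/3 (F(T, v) = 7*(v + v)/3 = 7*(2*v)/3 = 14*v/3)
P(j, X) = -2 + j
O(W) = 17*W/3 (O(W) = W + 14*W/3 = 17*W/3)
h = -160965/2 (h = 9 + (¼)*(-321966) = 9 - 160983/2 = -160965/2 ≈ -80483.)
(h + O(444)) + P(-26, 262) = (-160965/2 + (17/3)*444) + (-2 - 26) = (-160965/2 + 2516) - 28 = -155933/2 - 28 = -155989/2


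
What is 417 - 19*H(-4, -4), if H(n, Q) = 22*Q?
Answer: 2089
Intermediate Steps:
417 - 19*H(-4, -4) = 417 - 418*(-4) = 417 - 19*(-88) = 417 + 1672 = 2089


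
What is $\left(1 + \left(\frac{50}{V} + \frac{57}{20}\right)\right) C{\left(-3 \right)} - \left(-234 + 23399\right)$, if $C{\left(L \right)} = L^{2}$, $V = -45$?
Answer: $- \frac{462807}{20} \approx -23140.0$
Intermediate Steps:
$\left(1 + \left(\frac{50}{V} + \frac{57}{20}\right)\right) C{\left(-3 \right)} - \left(-234 + 23399\right) = \left(1 + \left(\frac{50}{-45} + \frac{57}{20}\right)\right) \left(-3\right)^{2} - \left(-234 + 23399\right) = \left(1 + \left(50 \left(- \frac{1}{45}\right) + 57 \cdot \frac{1}{20}\right)\right) 9 - 23165 = \left(1 + \left(- \frac{10}{9} + \frac{57}{20}\right)\right) 9 - 23165 = \left(1 + \frac{313}{180}\right) 9 - 23165 = \frac{493}{180} \cdot 9 - 23165 = \frac{493}{20} - 23165 = - \frac{462807}{20}$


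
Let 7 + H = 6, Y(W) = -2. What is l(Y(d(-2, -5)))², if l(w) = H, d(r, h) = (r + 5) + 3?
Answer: 1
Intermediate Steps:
d(r, h) = 8 + r (d(r, h) = (5 + r) + 3 = 8 + r)
H = -1 (H = -7 + 6 = -1)
l(w) = -1
l(Y(d(-2, -5)))² = (-1)² = 1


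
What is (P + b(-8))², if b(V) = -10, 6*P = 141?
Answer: 729/4 ≈ 182.25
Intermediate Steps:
P = 47/2 (P = (⅙)*141 = 47/2 ≈ 23.500)
(P + b(-8))² = (47/2 - 10)² = (27/2)² = 729/4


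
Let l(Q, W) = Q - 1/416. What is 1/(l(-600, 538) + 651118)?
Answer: 416/270615487 ≈ 1.5372e-6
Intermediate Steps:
l(Q, W) = -1/416 + Q (l(Q, W) = Q - 1*1/416 = Q - 1/416 = -1/416 + Q)
1/(l(-600, 538) + 651118) = 1/((-1/416 - 600) + 651118) = 1/(-249601/416 + 651118) = 1/(270615487/416) = 416/270615487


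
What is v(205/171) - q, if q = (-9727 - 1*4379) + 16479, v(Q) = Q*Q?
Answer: -69346868/29241 ≈ -2371.6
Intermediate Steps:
v(Q) = Q²
q = 2373 (q = (-9727 - 4379) + 16479 = -14106 + 16479 = 2373)
v(205/171) - q = (205/171)² - 1*2373 = (205*(1/171))² - 2373 = (205/171)² - 2373 = 42025/29241 - 2373 = -69346868/29241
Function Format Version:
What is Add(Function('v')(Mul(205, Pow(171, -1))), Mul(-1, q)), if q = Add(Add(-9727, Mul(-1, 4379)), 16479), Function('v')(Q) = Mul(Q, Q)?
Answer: Rational(-69346868, 29241) ≈ -2371.6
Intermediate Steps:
Function('v')(Q) = Pow(Q, 2)
q = 2373 (q = Add(Add(-9727, -4379), 16479) = Add(-14106, 16479) = 2373)
Add(Function('v')(Mul(205, Pow(171, -1))), Mul(-1, q)) = Add(Pow(Mul(205, Pow(171, -1)), 2), Mul(-1, 2373)) = Add(Pow(Mul(205, Rational(1, 171)), 2), -2373) = Add(Pow(Rational(205, 171), 2), -2373) = Add(Rational(42025, 29241), -2373) = Rational(-69346868, 29241)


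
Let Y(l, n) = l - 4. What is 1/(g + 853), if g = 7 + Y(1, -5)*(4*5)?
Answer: 1/800 ≈ 0.0012500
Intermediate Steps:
Y(l, n) = -4 + l
g = -53 (g = 7 + (-4 + 1)*(4*5) = 7 - 3*20 = 7 - 60 = -53)
1/(g + 853) = 1/(-53 + 853) = 1/800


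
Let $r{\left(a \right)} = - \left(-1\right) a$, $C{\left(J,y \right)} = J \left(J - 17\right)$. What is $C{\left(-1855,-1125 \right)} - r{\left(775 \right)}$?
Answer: $3471785$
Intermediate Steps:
$C{\left(J,y \right)} = J \left(-17 + J\right)$
$r{\left(a \right)} = a$
$C{\left(-1855,-1125 \right)} - r{\left(775 \right)} = - 1855 \left(-17 - 1855\right) - 775 = \left(-1855\right) \left(-1872\right) - 775 = 3472560 - 775 = 3471785$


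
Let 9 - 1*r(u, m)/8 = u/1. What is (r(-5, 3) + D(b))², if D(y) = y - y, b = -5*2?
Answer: 12544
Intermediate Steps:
r(u, m) = 72 - 8*u (r(u, m) = 72 - 8*u/1 = 72 - 8*u)
b = -10
D(y) = 0
(r(-5, 3) + D(b))² = ((72 - 8*(-5)) + 0)² = ((72 + 40) + 0)² = (112 + 0)² = 112² = 12544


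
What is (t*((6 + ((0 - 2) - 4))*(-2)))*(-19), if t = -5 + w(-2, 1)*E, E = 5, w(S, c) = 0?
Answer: 0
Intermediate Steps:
t = -5 (t = -5 + 0*5 = -5 + 0 = -5)
(t*((6 + ((0 - 2) - 4))*(-2)))*(-19) = -5*(6 + ((0 - 2) - 4))*(-2)*(-19) = -5*(6 + (-2 - 4))*(-2)*(-19) = -5*(6 - 6)*(-2)*(-19) = -0*(-2)*(-19) = -5*0*(-19) = 0*(-19) = 0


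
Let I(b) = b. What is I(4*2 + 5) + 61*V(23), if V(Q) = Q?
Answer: 1416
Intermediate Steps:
I(4*2 + 5) + 61*V(23) = (4*2 + 5) + 61*23 = (8 + 5) + 1403 = 13 + 1403 = 1416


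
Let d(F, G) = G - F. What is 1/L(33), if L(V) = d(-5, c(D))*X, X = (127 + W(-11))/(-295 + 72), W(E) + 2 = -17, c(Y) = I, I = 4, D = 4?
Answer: -223/972 ≈ -0.22942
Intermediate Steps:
c(Y) = 4
W(E) = -19 (W(E) = -2 - 17 = -19)
X = -108/223 (X = (127 - 19)/(-295 + 72) = 108/(-223) = 108*(-1/223) = -108/223 ≈ -0.48430)
L(V) = -972/223 (L(V) = (4 - 1*(-5))*(-108/223) = (4 + 5)*(-108/223) = 9*(-108/223) = -972/223)
1/L(33) = 1/(-972/223) = -223/972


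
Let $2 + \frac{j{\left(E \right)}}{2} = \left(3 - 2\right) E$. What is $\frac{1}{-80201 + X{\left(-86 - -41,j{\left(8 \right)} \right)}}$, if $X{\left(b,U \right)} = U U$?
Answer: $- \frac{1}{80057} \approx -1.2491 \cdot 10^{-5}$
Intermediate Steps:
$j{\left(E \right)} = -4 + 2 E$ ($j{\left(E \right)} = -4 + 2 \left(3 - 2\right) E = -4 + 2 \cdot 1 E = -4 + 2 E$)
$X{\left(b,U \right)} = U^{2}$
$\frac{1}{-80201 + X{\left(-86 - -41,j{\left(8 \right)} \right)}} = \frac{1}{-80201 + \left(-4 + 2 \cdot 8\right)^{2}} = \frac{1}{-80201 + \left(-4 + 16\right)^{2}} = \frac{1}{-80201 + 12^{2}} = \frac{1}{-80201 + 144} = \frac{1}{-80057} = - \frac{1}{80057}$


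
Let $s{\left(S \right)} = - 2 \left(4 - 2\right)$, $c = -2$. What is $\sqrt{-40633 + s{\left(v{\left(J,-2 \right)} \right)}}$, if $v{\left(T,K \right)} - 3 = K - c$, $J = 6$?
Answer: $i \sqrt{40637} \approx 201.59 i$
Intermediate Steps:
$v{\left(T,K \right)} = 5 + K$ ($v{\left(T,K \right)} = 3 + \left(K - -2\right) = 3 + \left(K + 2\right) = 3 + \left(2 + K\right) = 5 + K$)
$s{\left(S \right)} = -4$ ($s{\left(S \right)} = \left(-2\right) 2 = -4$)
$\sqrt{-40633 + s{\left(v{\left(J,-2 \right)} \right)}} = \sqrt{-40633 - 4} = \sqrt{-40637} = i \sqrt{40637}$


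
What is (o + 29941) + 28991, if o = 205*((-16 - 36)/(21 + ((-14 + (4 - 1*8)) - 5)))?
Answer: 64262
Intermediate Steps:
o = 5330 (o = 205*(-52/(21 + ((-14 + (4 - 8)) - 5))) = 205*(-52/(21 + ((-14 - 4) - 5))) = 205*(-52/(21 + (-18 - 5))) = 205*(-52/(21 - 23)) = 205*(-52/(-2)) = 205*(-52*(-½)) = 205*26 = 5330)
(o + 29941) + 28991 = (5330 + 29941) + 28991 = 35271 + 28991 = 64262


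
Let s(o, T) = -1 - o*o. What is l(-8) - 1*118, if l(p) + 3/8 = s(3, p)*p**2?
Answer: -6067/8 ≈ -758.38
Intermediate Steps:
s(o, T) = -1 - o**2
l(p) = -3/8 - 10*p**2 (l(p) = -3/8 + (-1 - 1*3**2)*p**2 = -3/8 + (-1 - 1*9)*p**2 = -3/8 + (-1 - 9)*p**2 = -3/8 - 10*p**2)
l(-8) - 1*118 = (-3/8 - 10*(-8)**2) - 1*118 = (-3/8 - 10*64) - 118 = (-3/8 - 640) - 118 = -5123/8 - 118 = -6067/8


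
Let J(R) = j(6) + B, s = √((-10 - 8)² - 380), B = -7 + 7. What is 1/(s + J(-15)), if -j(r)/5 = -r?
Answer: 15/478 - I*√14/478 ≈ 0.031381 - 0.0078277*I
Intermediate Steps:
B = 0
j(r) = 5*r (j(r) = -(-5)*r = 5*r)
s = 2*I*√14 (s = √((-18)² - 380) = √(324 - 380) = √(-56) = 2*I*√14 ≈ 7.4833*I)
J(R) = 30 (J(R) = 5*6 + 0 = 30 + 0 = 30)
1/(s + J(-15)) = 1/(2*I*√14 + 30) = 1/(30 + 2*I*√14)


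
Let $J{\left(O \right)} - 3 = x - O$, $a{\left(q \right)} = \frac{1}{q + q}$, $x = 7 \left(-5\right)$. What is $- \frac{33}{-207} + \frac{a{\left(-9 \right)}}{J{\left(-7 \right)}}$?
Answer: $\frac{1673}{10350} \approx 0.16164$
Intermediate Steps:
$x = -35$
$a{\left(q \right)} = \frac{1}{2 q}$
$J{\left(O \right)} = -32 - O$ ($J{\left(O \right)} = 3 - \left(35 + O\right) = -32 - O$)
$- \frac{33}{-207} + \frac{a{\left(-9 \right)}}{J{\left(-7 \right)}} = - \frac{33}{-207} + \frac{\frac{1}{2} \frac{1}{-9}}{-32 - -7} = \left(-33\right) \left(- \frac{1}{207}\right) + \frac{\frac{1}{2} \left(- \frac{1}{9}\right)}{-32 + 7} = \frac{11}{69} - \frac{1}{18 \left(-25\right)} = \frac{11}{69} - - \frac{1}{450} = \frac{11}{69} + \frac{1}{450} = \frac{1673}{10350}$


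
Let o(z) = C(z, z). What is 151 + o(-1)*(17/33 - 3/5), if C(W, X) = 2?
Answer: 24887/165 ≈ 150.83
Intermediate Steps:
o(z) = 2
151 + o(-1)*(17/33 - 3/5) = 151 + 2*(17/33 - 3/5) = 151 + 2*(-14/165) = 151 - 28/165 = 24887/165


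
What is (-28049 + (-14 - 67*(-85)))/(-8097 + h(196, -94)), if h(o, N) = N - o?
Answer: 22368/8387 ≈ 2.6670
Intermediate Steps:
(-28049 + (-14 - 67*(-85)))/(-8097 + h(196, -94)) = (-28049 + (-14 - 67*(-85)))/(-8097 + (-94 - 1*196)) = (-28049 + (-14 + 5695))/(-8097 + (-94 - 196)) = (-28049 + 5681)/(-8097 - 290) = -22368/(-8387) = -22368*(-1/8387) = 22368/8387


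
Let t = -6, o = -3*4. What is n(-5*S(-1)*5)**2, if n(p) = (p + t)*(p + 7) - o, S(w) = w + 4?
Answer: 30470400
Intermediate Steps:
S(w) = 4 + w
o = -12
n(p) = 12 + (-6 + p)*(7 + p) (n(p) = (p - 6)*(p + 7) - 1*(-12) = (-6 + p)*(7 + p) + 12 = 12 + (-6 + p)*(7 + p))
n(-5*S(-1)*5)**2 = (-30 - 5*(4 - 1)*5 + (-5*(4 - 1)*5)**2)**2 = (-30 - 5*3*5 + (-5*3*5)**2)**2 = (-30 - 15*5 + (-15*5)**2)**2 = (-30 - 75 + (-75)**2)**2 = (-30 - 75 + 5625)**2 = 5520**2 = 30470400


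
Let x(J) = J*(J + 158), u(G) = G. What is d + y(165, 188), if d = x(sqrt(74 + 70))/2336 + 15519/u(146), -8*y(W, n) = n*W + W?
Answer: -2213919/584 ≈ -3791.0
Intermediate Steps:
x(J) = J*(158 + J)
y(W, n) = -W/8 - W*n/8 (y(W, n) = -(n*W + W)/8 = -(W*n + W)/8 = -(W + W*n)/8 = -W/8 - W*n/8)
d = 31293/292 (d = (sqrt(74 + 70)*(158 + sqrt(74 + 70)))/2336 + 15519/146 = (sqrt(144)*(158 + sqrt(144)))*(1/2336) + 15519*(1/146) = (12*(158 + 12))*(1/2336) + 15519/146 = (12*170)*(1/2336) + 15519/146 = 2040*(1/2336) + 15519/146 = 255/292 + 15519/146 = 31293/292 ≈ 107.17)
d + y(165, 188) = 31293/292 - 1/8*165*(1 + 188) = 31293/292 - 1/8*165*189 = 31293/292 - 31185/8 = -2213919/584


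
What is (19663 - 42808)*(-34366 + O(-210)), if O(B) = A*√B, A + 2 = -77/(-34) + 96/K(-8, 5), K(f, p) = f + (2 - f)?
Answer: 795401070 - 37980945*I*√210/34 ≈ 7.954e+8 - 1.6188e+7*I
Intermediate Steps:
K(f, p) = 2
A = 1641/34 (A = -2 + (-77/(-34) + 96/2) = -2 + (-77*(-1/34) + 96*(½)) = -2 + (77/34 + 48) = -2 + 1709/34 = 1641/34 ≈ 48.265)
O(B) = 1641*√B/34
(19663 - 42808)*(-34366 + O(-210)) = (19663 - 42808)*(-34366 + 1641*√(-210)/34) = -23145*(-34366 + 1641*(I*√210)/34) = -23145*(-34366 + 1641*I*√210/34) = 795401070 - 37980945*I*√210/34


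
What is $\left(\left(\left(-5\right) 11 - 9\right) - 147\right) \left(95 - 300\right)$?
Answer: $43255$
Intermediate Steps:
$\left(\left(\left(-5\right) 11 - 9\right) - 147\right) \left(95 - 300\right) = \left(\left(-55 - 9\right) - 147\right) \left(-205\right) = \left(-64 - 147\right) \left(-205\right) = \left(-211\right) \left(-205\right) = 43255$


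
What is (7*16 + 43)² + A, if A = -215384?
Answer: -191359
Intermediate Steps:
(7*16 + 43)² + A = (7*16 + 43)² - 215384 = (112 + 43)² - 215384 = 155² - 215384 = 24025 - 215384 = -191359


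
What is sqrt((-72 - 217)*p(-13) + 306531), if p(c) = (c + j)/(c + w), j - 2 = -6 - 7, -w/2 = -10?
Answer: sqrt(15068571)/7 ≈ 554.55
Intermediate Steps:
w = 20 (w = -2*(-10) = 20)
j = -11 (j = 2 + (-6 - 7) = 2 - 13 = -11)
p(c) = (-11 + c)/(20 + c) (p(c) = (c - 11)/(c + 20) = (-11 + c)/(20 + c))
sqrt((-72 - 217)*p(-13) + 306531) = sqrt((-72 - 217)*((-11 - 13)/(20 - 13)) + 306531) = sqrt(-289*(-24)/7 + 306531) = sqrt(-289*(-24/7) + 306531) = sqrt(6936/7 + 306531) = sqrt(2152653/7) = sqrt(15068571)/7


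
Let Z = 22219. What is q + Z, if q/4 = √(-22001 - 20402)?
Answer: 22219 + 4*I*√42403 ≈ 22219.0 + 823.68*I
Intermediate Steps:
q = 4*I*√42403 (q = 4*√(-22001 - 20402) = 4*√(-42403) = 4*(I*√42403) = 4*I*√42403 ≈ 823.68*I)
q + Z = 4*I*√42403 + 22219 = 22219 + 4*I*√42403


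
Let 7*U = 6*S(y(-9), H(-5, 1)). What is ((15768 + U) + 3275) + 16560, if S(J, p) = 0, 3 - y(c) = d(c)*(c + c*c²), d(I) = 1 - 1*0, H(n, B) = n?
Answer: 35603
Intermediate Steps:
d(I) = 1 (d(I) = 1 + 0 = 1)
y(c) = 3 - c - c³ (y(c) = 3 - (c + c*c²) = 3 - (c + c³) = 3 + (-c - c³) = 3 - c - c³)
U = 0 (U = (6*0)/7 = (⅐)*0 = 0)
((15768 + U) + 3275) + 16560 = ((15768 + 0) + 3275) + 16560 = (15768 + 3275) + 16560 = 19043 + 16560 = 35603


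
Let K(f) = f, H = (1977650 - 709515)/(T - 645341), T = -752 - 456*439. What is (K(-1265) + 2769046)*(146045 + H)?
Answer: 342079066598303730/846277 ≈ 4.0422e+11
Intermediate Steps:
T = -200936 (T = -752 - 200184 = -200936)
H = -1268135/846277 (H = (1977650 - 709515)/(-200936 - 645341) = 1268135/(-846277) = 1268135*(-1/846277) = -1268135/846277 ≈ -1.4985)
(K(-1265) + 2769046)*(146045 + H) = (-1265 + 2769046)*(146045 - 1268135/846277) = 2767781*(123593256330/846277) = 342079066598303730/846277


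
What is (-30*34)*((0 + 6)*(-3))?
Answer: 18360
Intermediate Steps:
(-30*34)*((0 + 6)*(-3)) = -6120*(-3) = -1020*(-18) = 18360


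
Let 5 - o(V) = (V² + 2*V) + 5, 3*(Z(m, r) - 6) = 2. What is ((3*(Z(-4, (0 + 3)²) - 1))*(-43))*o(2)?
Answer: 5848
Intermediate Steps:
Z(m, r) = 20/3 (Z(m, r) = 6 + (⅓)*2 = 6 + ⅔ = 20/3)
o(V) = -V² - 2*V (o(V) = 5 - ((V² + 2*V) + 5) = 5 - (5 + V² + 2*V) = 5 + (-5 - V² - 2*V) = -V² - 2*V)
((3*(Z(-4, (0 + 3)²) - 1))*(-43))*o(2) = ((3*(20/3 - 1))*(-43))*(-1*2*(2 + 2)) = ((3*(17/3))*(-43))*(-1*2*4) = (17*(-43))*(-8) = -731*(-8) = 5848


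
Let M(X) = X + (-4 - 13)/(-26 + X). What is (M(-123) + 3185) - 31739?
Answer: -4272856/149 ≈ -28677.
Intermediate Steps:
M(X) = X - 17/(-26 + X)
(M(-123) + 3185) - 31739 = ((-17 + (-123)² - 26*(-123))/(-26 - 123) + 3185) - 31739 = ((-17 + 15129 + 3198)/(-149) + 3185) - 31739 = (-1/149*18310 + 3185) - 31739 = (-18310/149 + 3185) - 31739 = 456255/149 - 31739 = -4272856/149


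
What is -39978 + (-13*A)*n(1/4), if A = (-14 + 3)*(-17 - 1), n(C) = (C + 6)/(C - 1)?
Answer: -18528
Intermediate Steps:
n(C) = (6 + C)/(-1 + C)
A = 198 (A = -11*(-18) = 198)
-39978 + (-13*A)*n(1/4) = -39978 + (-13*198)*((6 + 1/4)/(-1 + 1/4)) = -39978 - 2574*(6 + ¼)/(-1 + ¼) = -39978 - 2574*25/((-¾)*4) = -39978 - (-3432)*25/4 = -39978 - 2574*(-25/3) = -39978 + 21450 = -18528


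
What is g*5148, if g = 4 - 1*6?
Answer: -10296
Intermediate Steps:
g = -2 (g = 4 - 6 = -2)
g*5148 = -2*5148 = -10296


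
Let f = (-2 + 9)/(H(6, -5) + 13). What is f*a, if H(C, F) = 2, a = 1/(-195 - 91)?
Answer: -7/4290 ≈ -0.0016317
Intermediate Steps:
a = -1/286 (a = 1/(-286) = -1/286 ≈ -0.0034965)
f = 7/15 (f = (-2 + 9)/(2 + 13) = 7/15 ≈ 0.46667)
f*a = (7/15)*(-1/286) = -7/4290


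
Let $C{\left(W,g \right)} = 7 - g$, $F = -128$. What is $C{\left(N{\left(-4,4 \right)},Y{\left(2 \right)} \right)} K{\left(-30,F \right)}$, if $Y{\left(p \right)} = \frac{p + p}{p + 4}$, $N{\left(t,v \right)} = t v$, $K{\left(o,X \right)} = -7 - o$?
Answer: $\frac{437}{3} \approx 145.67$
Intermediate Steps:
$Y{\left(p \right)} = \frac{2 p}{4 + p}$
$C{\left(N{\left(-4,4 \right)},Y{\left(2 \right)} \right)} K{\left(-30,F \right)} = \left(7 - 2 \cdot 2 \frac{1}{4 + 2}\right) \left(-7 - -30\right) = \left(7 - 2 \cdot 2 \cdot \frac{1}{6}\right) \left(-7 + 30\right) = \left(7 - 2 \cdot 2 \cdot \frac{1}{6}\right) 23 = \left(7 - \frac{2}{3}\right) 23 = \frac{19}{3} \cdot 23 = \frac{437}{3}$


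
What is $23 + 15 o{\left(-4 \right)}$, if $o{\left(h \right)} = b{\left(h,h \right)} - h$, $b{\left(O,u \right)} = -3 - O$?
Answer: $98$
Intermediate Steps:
$o{\left(h \right)} = -3 - 2 h$ ($o{\left(h \right)} = \left(-3 - h\right) - h = -3 - 2 h$)
$23 + 15 o{\left(-4 \right)} = 23 + 15 \left(-3 - -8\right) = 23 + 15 \left(-3 + 8\right) = 23 + 15 \cdot 5 = 23 + 75 = 98$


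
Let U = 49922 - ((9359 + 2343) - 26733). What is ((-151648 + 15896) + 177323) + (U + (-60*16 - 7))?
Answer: 105557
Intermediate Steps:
U = 64953 (U = 49922 - (11702 - 26733) = 49922 - 1*(-15031) = 49922 + 15031 = 64953)
((-151648 + 15896) + 177323) + (U + (-60*16 - 7)) = ((-151648 + 15896) + 177323) + (64953 + (-60*16 - 7)) = (-135752 + 177323) + (64953 + (-960 - 7)) = 41571 + (64953 - 967) = 41571 + 63986 = 105557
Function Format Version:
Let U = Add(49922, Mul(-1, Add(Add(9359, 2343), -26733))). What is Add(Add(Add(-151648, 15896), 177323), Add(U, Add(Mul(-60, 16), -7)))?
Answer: 105557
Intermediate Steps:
U = 64953 (U = Add(49922, Mul(-1, Add(11702, -26733))) = Add(49922, Mul(-1, -15031)) = Add(49922, 15031) = 64953)
Add(Add(Add(-151648, 15896), 177323), Add(U, Add(Mul(-60, 16), -7))) = Add(Add(Add(-151648, 15896), 177323), Add(64953, Add(Mul(-60, 16), -7))) = Add(Add(-135752, 177323), Add(64953, Add(-960, -7))) = Add(41571, Add(64953, -967)) = Add(41571, 63986) = 105557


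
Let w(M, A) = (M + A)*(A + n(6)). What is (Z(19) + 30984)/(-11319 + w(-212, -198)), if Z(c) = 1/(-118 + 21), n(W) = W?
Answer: 3005447/6537897 ≈ 0.45970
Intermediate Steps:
Z(c) = -1/97 (Z(c) = 1/(-97) = -1/97)
w(M, A) = (6 + A)*(A + M) (w(M, A) = (M + A)*(A + 6) = (A + M)*(6 + A) = (6 + A)*(A + M))
(Z(19) + 30984)/(-11319 + w(-212, -198)) = (-1/97 + 30984)/(-11319 + ((-198)**2 + 6*(-198) + 6*(-212) - 198*(-212))) = 3005447/(97*(-11319 + (39204 - 1188 - 1272 + 41976))) = 3005447/(97*(-11319 + 78720)) = (3005447/97)/67401 = (3005447/97)*(1/67401) = 3005447/6537897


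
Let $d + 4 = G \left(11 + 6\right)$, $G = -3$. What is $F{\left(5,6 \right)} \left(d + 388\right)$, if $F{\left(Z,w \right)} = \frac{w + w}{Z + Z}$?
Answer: $\frac{1998}{5} \approx 399.6$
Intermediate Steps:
$F{\left(Z,w \right)} = \frac{w}{Z}$ ($F{\left(Z,w \right)} = \frac{2 w}{2 Z} = 2 w \frac{1}{2 Z} = \frac{w}{Z}$)
$d = -55$ ($d = -4 - 3 \left(11 + 6\right) = -4 - 51 = -55$)
$F{\left(5,6 \right)} \left(d + 388\right) = \frac{6}{5} \left(-55 + 388\right) = 6 \cdot \frac{1}{5} \cdot 333 = \frac{6}{5} \cdot 333 = \frac{1998}{5}$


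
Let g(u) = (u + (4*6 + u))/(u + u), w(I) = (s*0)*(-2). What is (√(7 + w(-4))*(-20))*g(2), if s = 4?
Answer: -140*√7 ≈ -370.41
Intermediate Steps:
w(I) = 0 (w(I) = (4*0)*(-2) = 0*(-2) = 0)
g(u) = (24 + 2*u)/(2*u) (g(u) = (u + (24 + u))/((2*u)) = (24 + 2*u)*(1/(2*u)) = (24 + 2*u)/(2*u))
(√(7 + w(-4))*(-20))*g(2) = (√(7 + 0)*(-20))*((12 + 2)/2) = (√7*(-20))*((½)*14) = -20*√7*7 = -140*√7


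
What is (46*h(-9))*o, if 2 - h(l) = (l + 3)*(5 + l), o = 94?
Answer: -95128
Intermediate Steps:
h(l) = 2 - (3 + l)*(5 + l) (h(l) = 2 - (l + 3)*(5 + l) = 2 - (3 + l)*(5 + l))
(46*h(-9))*o = (46*(-13 - 1*(-9)**2 - 8*(-9)))*94 = (46*(-13 - 1*81 + 72))*94 = (46*(-13 - 81 + 72))*94 = (46*(-22))*94 = -1012*94 = -95128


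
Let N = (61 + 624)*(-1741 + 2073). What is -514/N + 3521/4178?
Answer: 99824791/118770095 ≈ 0.84049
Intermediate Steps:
N = 227420 (N = 685*332 = 227420)
-514/N + 3521/4178 = -514/227420 + 3521/4178 = -514*1/227420 + 3521*(1/4178) = -257/113710 + 3521/4178 = 99824791/118770095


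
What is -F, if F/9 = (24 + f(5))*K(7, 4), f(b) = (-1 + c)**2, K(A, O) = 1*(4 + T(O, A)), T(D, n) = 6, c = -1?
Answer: -2520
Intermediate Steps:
K(A, O) = 10 (K(A, O) = 1*(4 + 6) = 1*10 = 10)
f(b) = 4 (f(b) = (-1 - 1)**2 = (-2)**2 = 4)
F = 2520 (F = 9*((24 + 4)*10) = 9*(28*10) = 9*280 = 2520)
-F = -1*2520 = -2520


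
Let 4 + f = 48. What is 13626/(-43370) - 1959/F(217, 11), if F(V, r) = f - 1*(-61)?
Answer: -2879752/151795 ≈ -18.971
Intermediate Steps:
f = 44 (f = -4 + 48 = 44)
F(V, r) = 105 (F(V, r) = 44 - 1*(-61) = 44 + 61 = 105)
13626/(-43370) - 1959/F(217, 11) = 13626/(-43370) - 1959/105 = 13626*(-1/43370) - 1959*1/105 = -6813/21685 - 653/35 = -2879752/151795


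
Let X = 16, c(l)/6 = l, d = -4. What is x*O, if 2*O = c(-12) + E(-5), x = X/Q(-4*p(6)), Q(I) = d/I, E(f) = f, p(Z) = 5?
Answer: -3080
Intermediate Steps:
c(l) = 6*l
Q(I) = -4/I
x = 80 (x = 16/((-4/((-4*5)))) = 16/((-4/(-20))) = 16/((-4*(-1/20))) = 16/(⅕) = 16*5 = 80)
O = -77/2 (O = (6*(-12) - 5)/2 = (-72 - 5)/2 = (½)*(-77) = -77/2 ≈ -38.500)
x*O = 80*(-77/2) = -3080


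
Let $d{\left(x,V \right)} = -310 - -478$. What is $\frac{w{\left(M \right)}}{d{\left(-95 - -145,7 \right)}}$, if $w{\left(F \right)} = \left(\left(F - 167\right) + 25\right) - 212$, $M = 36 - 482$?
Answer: $- \frac{100}{21} \approx -4.7619$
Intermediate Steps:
$M = -446$
$w{\left(F \right)} = -354 + F$ ($w{\left(F \right)} = \left(\left(F - 167\right) + 25\right) - 212 = \left(\left(-167 + F\right) + 25\right) - 212 = \left(-142 + F\right) - 212 = -354 + F$)
$d{\left(x,V \right)} = 168$ ($d{\left(x,V \right)} = -310 + 478 = 168$)
$\frac{w{\left(M \right)}}{d{\left(-95 - -145,7 \right)}} = \frac{-354 - 446}{168} = \left(-800\right) \frac{1}{168} = - \frac{100}{21}$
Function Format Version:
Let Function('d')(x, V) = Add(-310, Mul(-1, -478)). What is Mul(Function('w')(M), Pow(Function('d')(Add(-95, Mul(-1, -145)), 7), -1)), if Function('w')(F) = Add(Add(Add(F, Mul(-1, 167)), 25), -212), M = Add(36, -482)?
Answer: Rational(-100, 21) ≈ -4.7619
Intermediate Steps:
M = -446
Function('w')(F) = Add(-354, F) (Function('w')(F) = Add(Add(Add(F, -167), 25), -212) = Add(Add(Add(-167, F), 25), -212) = Add(Add(-142, F), -212) = Add(-354, F))
Function('d')(x, V) = 168 (Function('d')(x, V) = Add(-310, 478) = 168)
Mul(Function('w')(M), Pow(Function('d')(Add(-95, Mul(-1, -145)), 7), -1)) = Mul(Add(-354, -446), Pow(168, -1)) = Mul(-800, Rational(1, 168)) = Rational(-100, 21)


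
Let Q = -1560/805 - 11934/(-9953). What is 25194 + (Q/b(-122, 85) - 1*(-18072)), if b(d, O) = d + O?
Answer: 2565243232548/59290021 ≈ 43266.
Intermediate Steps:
b(d, O) = O + d
Q = -1183962/1602433 (Q = -1560*1/805 - 11934*(-1/9953) = -312/161 + 11934/9953 = -1183962/1602433 ≈ -0.73885)
25194 + (Q/b(-122, 85) - 1*(-18072)) = 25194 + (-1183962/(1602433*(85 - 122)) - 1*(-18072)) = 25194 + (-1183962/1602433/(-37) + 18072) = 25194 + (-1183962/1602433*(-1/37) + 18072) = 25194 + (1183962/59290021 + 18072) = 25194 + 1071490443474/59290021 = 2565243232548/59290021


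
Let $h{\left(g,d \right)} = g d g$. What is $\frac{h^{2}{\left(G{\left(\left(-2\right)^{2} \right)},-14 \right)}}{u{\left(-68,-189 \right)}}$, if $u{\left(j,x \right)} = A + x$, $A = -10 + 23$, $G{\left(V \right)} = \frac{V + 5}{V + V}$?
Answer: $- \frac{321489}{180224} \approx -1.7838$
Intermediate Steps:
$G{\left(V \right)} = \frac{5 + V}{2 V}$
$A = 13$
$u{\left(j,x \right)} = 13 + x$
$h{\left(g,d \right)} = d g^{2}$
$\frac{h^{2}{\left(G{\left(\left(-2\right)^{2} \right)},-14 \right)}}{u{\left(-68,-189 \right)}} = \frac{\left(- 14 \left(\frac{5 + \left(-2\right)^{2}}{2 \left(-2\right)^{2}}\right)^{2}\right)^{2}}{13 - 189} = \frac{\left(- 14 \left(\frac{5 + 4}{2 \cdot 4}\right)^{2}\right)^{2}}{-176} = \left(- 14 \left(\frac{1}{2} \cdot \frac{1}{4} \cdot 9\right)^{2}\right)^{2} \left(- \frac{1}{176}\right) = \left(- 14 \left(\frac{9}{8}\right)^{2}\right)^{2} \left(- \frac{1}{176}\right) = \left(\left(-14\right) \frac{81}{64}\right)^{2} \left(- \frac{1}{176}\right) = \left(- \frac{567}{32}\right)^{2} \left(- \frac{1}{176}\right) = \frac{321489}{1024} \left(- \frac{1}{176}\right) = - \frac{321489}{180224}$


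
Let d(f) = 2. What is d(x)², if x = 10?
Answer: 4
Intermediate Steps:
d(x)² = 2² = 4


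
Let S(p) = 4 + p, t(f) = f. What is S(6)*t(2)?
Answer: 20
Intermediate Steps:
S(6)*t(2) = (4 + 6)*2 = 10*2 = 20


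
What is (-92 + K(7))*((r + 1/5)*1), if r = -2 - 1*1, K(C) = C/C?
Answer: 1274/5 ≈ 254.80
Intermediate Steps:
K(C) = 1
r = -3 (r = -2 - 1 = -3)
(-92 + K(7))*((r + 1/5)*1) = (-92 + 1)*((-3 + 1/5)*1) = -91*(-3 + 1*(⅕)) = -91*(-3 + ⅕) = -(-1274)/5 = -91*(-14/5) = 1274/5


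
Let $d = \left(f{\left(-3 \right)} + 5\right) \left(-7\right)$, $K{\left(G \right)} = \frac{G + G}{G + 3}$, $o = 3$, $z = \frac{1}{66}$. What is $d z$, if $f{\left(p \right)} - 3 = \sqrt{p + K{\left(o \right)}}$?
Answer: $- \frac{28}{33} - \frac{7 i \sqrt{2}}{66} \approx -0.84848 - 0.14999 i$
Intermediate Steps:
$z = \frac{1}{66} \approx 0.015152$
$K{\left(G \right)} = \frac{2 G}{3 + G}$
$f{\left(p \right)} = 3 + \sqrt{1 + p}$ ($f{\left(p \right)} = 3 + \sqrt{p + 2 \cdot 3 \frac{1}{3 + 3}} = 3 + \sqrt{p + 2 \cdot 3 \cdot \frac{1}{6}} = 3 + \sqrt{p + 1} = 3 + \sqrt{1 + p}$)
$d = -56 - 7 i \sqrt{2}$ ($d = \left(\left(3 + \sqrt{1 - 3}\right) + 5\right) \left(-7\right) = \left(\left(3 + \sqrt{-2}\right) + 5\right) \left(-7\right) = \left(\left(3 + i \sqrt{2}\right) + 5\right) \left(-7\right) = \left(8 + i \sqrt{2}\right) \left(-7\right) = -56 - 7 i \sqrt{2} \approx -56.0 - 9.8995 i$)
$d z = \left(-56 - 7 i \sqrt{2}\right) \frac{1}{66} = - \frac{28}{33} - \frac{7 i \sqrt{2}}{66}$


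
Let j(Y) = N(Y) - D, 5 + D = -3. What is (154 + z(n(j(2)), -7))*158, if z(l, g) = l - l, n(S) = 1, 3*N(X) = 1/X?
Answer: 24332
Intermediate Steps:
D = -8 (D = -5 - 3 = -8)
N(X) = 1/(3*X) (N(X) = (1/X)/3 = 1/(3*X))
j(Y) = 8 + 1/(3*Y) (j(Y) = 1/(3*Y) - 1*(-8) = 1/(3*Y) + 8 = 8 + 1/(3*Y))
z(l, g) = 0
(154 + z(n(j(2)), -7))*158 = (154 + 0)*158 = 154*158 = 24332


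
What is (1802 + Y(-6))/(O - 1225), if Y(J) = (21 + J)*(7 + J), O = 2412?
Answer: 1817/1187 ≈ 1.5308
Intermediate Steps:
Y(J) = (7 + J)*(21 + J)
(1802 + Y(-6))/(O - 1225) = (1802 + (147 + (-6)² + 28*(-6)))/(2412 - 1225) = (1802 + (147 + 36 - 168))/1187 = (1802 + 15)*(1/1187) = 1817*(1/1187) = 1817/1187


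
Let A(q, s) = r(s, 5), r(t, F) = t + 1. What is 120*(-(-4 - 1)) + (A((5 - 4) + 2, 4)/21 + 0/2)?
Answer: 12605/21 ≈ 600.24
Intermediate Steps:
r(t, F) = 1 + t
A(q, s) = 1 + s
120*(-(-4 - 1)) + (A((5 - 4) + 2, 4)/21 + 0/2) = 120*(-(-4 - 1)) + ((1 + 4)/21 + 0/2) = 120*(-1*(-5)) + (5*(1/21) + 0*(½)) = 120*5 + (5/21 + 0) = 600 + 5/21 = 12605/21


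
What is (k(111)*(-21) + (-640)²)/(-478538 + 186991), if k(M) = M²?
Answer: -150859/291547 ≈ -0.51744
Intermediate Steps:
(k(111)*(-21) + (-640)²)/(-478538 + 186991) = (111²*(-21) + (-640)²)/(-478538 + 186991) = (12321*(-21) + 409600)/(-291547) = (-258741 + 409600)*(-1/291547) = 150859*(-1/291547) = -150859/291547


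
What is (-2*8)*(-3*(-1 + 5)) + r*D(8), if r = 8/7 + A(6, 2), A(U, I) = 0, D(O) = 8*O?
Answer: 1856/7 ≈ 265.14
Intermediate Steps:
r = 8/7 (r = 8/7 + 0 = 8/7 ≈ 1.1429)
(-2*8)*(-3*(-1 + 5)) + r*D(8) = (-2*8)*(-3*(-1 + 5)) + 8*(8*8)/7 = -(-48)*4 + (8/7)*64 = -16*(-12) + 512/7 = 192 + 512/7 = 1856/7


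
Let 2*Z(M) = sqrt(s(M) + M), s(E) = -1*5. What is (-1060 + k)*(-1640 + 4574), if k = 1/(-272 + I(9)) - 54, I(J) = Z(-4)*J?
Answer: -969645624732/296665 - 158436*I/296665 ≈ -3.2685e+6 - 0.53406*I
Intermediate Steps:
s(E) = -5
Z(M) = sqrt(-5 + M)/2
I(J) = 3*I*J/2 (I(J) = (sqrt(-5 - 4)/2)*J = (sqrt(-9)/2)*J = ((3*I)/2)*J = (3*I/2)*J = 3*I*J/2)
k = -54 + 4*(-272 - 27*I/2)/296665 (k = 1/(-272 + (3/2)*I*9) - 54 = 1/(-272 + 27*I/2) - 54 = 4*(-272 - 27*I/2)/296665 - 54 = -54 + 4*(-272 - 27*I/2)/296665 ≈ -54.004 - 0.00018202*I)
(-1060 + k)*(-1640 + 4574) = (-1060 + (-16020998/296665 - 54*I/296665))*(-1640 + 4574) = (-330485898/296665 - 54*I/296665)*2934 = -969645624732/296665 - 158436*I/296665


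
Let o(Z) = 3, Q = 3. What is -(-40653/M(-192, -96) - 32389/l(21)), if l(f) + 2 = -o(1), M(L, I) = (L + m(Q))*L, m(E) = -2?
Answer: -402074069/62080 ≈ -6476.7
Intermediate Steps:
M(L, I) = L*(-2 + L) (M(L, I) = (L - 2)*L = (-2 + L)*L = L*(-2 + L))
l(f) = -5 (l(f) = -2 - 1*3 = -2 - 3 = -5)
-(-40653/M(-192, -96) - 32389/l(21)) = -(-40653*(-1/(192*(-2 - 192))) - 32389/(-5)) = -(-40653/((-192*(-194))) - 32389*(-⅕)) = -(-40653/37248 + 32389/5) = -(-40653*1/37248 + 32389/5) = -(-13551/12416 + 32389/5) = -1*402074069/62080 = -402074069/62080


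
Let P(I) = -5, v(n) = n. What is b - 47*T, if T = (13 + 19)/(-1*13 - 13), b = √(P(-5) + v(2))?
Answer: 752/13 + I*√3 ≈ 57.846 + 1.732*I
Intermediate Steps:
b = I*√3 (b = √(-5 + 2) = √(-3) = I*√3 ≈ 1.732*I)
T = -16/13 (T = 32/(-13 - 13) = 32/(-26) = 32*(-1/26) = -16/13 ≈ -1.2308)
b - 47*T = I*√3 - 47*(-16/13) = I*√3 + 752/13 = 752/13 + I*√3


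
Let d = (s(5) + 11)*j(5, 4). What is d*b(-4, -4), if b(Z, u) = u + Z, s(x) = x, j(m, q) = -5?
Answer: 640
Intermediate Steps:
b(Z, u) = Z + u
d = -80 (d = (5 + 11)*(-5) = 16*(-5) = -80)
d*b(-4, -4) = -80*(-4 - 4) = -80*(-8) = 640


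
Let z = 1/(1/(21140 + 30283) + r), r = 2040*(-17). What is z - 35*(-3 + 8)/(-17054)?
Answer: 311209218983/30413244743506 ≈ 0.010233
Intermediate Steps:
r = -34680
z = -51423/1783349639 (z = 1/(1/(21140 + 30283) - 34680) = 1/(1/51423 - 34680) = 1/(-1783349639/51423) = -51423/1783349639 ≈ -2.8835e-5)
z - 35*(-3 + 8)/(-17054) = -51423/1783349639 - 35*(-3 + 8)/(-17054) = -51423/1783349639 - 35*5*(-1)/17054 = -51423/1783349639 - 175*(-1)/17054 = -51423/1783349639 - 1*(-175/17054) = -51423/1783349639 + 175/17054 = 311209218983/30413244743506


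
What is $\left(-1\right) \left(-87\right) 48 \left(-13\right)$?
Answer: $-54288$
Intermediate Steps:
$\left(-1\right) \left(-87\right) 48 \left(-13\right) = 87 \cdot 48 \left(-13\right) = 4176 \left(-13\right) = -54288$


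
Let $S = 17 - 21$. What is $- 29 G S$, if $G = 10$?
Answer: $1160$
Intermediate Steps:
$S = -4$
$- 29 G S = \left(-29\right) 10 \left(-4\right) = \left(-290\right) \left(-4\right) = 1160$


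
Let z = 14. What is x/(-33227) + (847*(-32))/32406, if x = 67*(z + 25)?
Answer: -44784613/48943371 ≈ -0.91503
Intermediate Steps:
x = 2613 (x = 67*(14 + 25) = 67*39 = 2613)
x/(-33227) + (847*(-32))/32406 = 2613/(-33227) + (847*(-32))/32406 = 2613*(-1/33227) - 27104*1/32406 = -2613/33227 - 1232/1473 = -44784613/48943371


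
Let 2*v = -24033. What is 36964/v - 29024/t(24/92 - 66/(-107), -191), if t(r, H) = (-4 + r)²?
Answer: -264312065852750/88687561953 ≈ -2980.3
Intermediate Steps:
v = -24033/2 (v = (½)*(-24033) = -24033/2 ≈ -12017.)
36964/v - 29024/t(24/92 - 66/(-107), -191) = 36964/(-24033/2) - 29024/(-4 + (24/92 - 66/(-107)))² = 36964*(-2/24033) - 29024/(-4 + (24*(1/92) - 66*(-1/107)))² = -73928/24033 - 29024/(-4 + (6/23 + 66/107))² = -73928/24033 - 29024/(-4 + 2160/2461)² = -73928/24033 - 29024/((-7684/2461)²) = -73928/24033 - 29024/59043856/6056521 = -73928/24033 - 29024*6056521/59043856 = -73928/24033 - 10986529094/3690241 = -264312065852750/88687561953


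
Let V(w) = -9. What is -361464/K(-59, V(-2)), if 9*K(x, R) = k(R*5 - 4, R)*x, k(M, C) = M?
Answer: -3253176/2891 ≈ -1125.3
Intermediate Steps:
K(x, R) = x*(-4 + 5*R)/9 (K(x, R) = ((R*5 - 4)*x)/9 = ((5*R - 4)*x)/9 = ((-4 + 5*R)*x)/9 = (x*(-4 + 5*R))/9 = x*(-4 + 5*R)/9)
-361464/K(-59, V(-2)) = -361464*(-9/(59*(-4 + 5*(-9)))) = -361464*(-9/(59*(-4 - 45))) = -361464/((1/9)*(-59)*(-49)) = -361464/2891/9 = -361464*9/2891 = -3253176/2891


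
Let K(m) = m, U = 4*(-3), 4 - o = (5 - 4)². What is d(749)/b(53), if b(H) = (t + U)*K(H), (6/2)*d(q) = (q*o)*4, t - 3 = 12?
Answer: 2996/159 ≈ 18.843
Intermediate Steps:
t = 15 (t = 3 + 12 = 15)
o = 3 (o = 4 - (5 - 4)² = 4 - 1*1² = 4 - 1*1 = 4 - 1 = 3)
U = -12
d(q) = 4*q (d(q) = ((q*3)*4)/3 = ((3*q)*4)/3 = (12*q)/3 = 4*q)
b(H) = 3*H (b(H) = (15 - 12)*H = 3*H)
d(749)/b(53) = (4*749)/((3*53)) = 2996/159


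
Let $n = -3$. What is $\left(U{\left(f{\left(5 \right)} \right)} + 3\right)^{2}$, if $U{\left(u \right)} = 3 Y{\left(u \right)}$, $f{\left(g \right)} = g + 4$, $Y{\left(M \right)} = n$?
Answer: $36$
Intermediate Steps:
$Y{\left(M \right)} = -3$
$f{\left(g \right)} = 4 + g$
$U{\left(u \right)} = -9$ ($U{\left(u \right)} = 3 \left(-3\right) = -9$)
$\left(U{\left(f{\left(5 \right)} \right)} + 3\right)^{2} = \left(-9 + 3\right)^{2} = \left(-6\right)^{2} = 36$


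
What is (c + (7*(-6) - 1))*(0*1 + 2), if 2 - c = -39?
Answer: -4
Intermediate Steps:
c = 41 (c = 2 - 1*(-39) = 2 + 39 = 41)
(c + (7*(-6) - 1))*(0*1 + 2) = (41 + (7*(-6) - 1))*(0*1 + 2) = (41 + (-42 - 1))*(0 + 2) = (41 - 43)*2 = -2*2 = -4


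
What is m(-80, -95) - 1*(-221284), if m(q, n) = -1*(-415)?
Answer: 221699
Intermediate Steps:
m(q, n) = 415
m(-80, -95) - 1*(-221284) = 415 - 1*(-221284) = 415 + 221284 = 221699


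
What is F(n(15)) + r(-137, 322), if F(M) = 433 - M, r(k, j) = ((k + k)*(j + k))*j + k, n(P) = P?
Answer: -16321899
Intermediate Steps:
r(k, j) = k + 2*j*k*(j + k) (r(k, j) = ((2*k)*(j + k))*j + k = (2*k*(j + k))*j + k = 2*j*k*(j + k) + k = k + 2*j*k*(j + k))
F(n(15)) + r(-137, 322) = (433 - 1*15) - 137*(1 + 2*322² + 2*322*(-137)) = (433 - 15) - 137*(1 + 2*103684 - 88228) = 418 - 137*(1 + 207368 - 88228) = 418 - 137*119141 = 418 - 16322317 = -16321899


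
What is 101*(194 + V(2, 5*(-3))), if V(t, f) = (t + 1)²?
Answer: 20503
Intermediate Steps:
V(t, f) = (1 + t)²
101*(194 + V(2, 5*(-3))) = 101*(194 + (1 + 2)²) = 101*(194 + 3²) = 101*(194 + 9) = 101*203 = 20503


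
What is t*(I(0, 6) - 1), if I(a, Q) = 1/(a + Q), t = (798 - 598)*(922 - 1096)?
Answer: 29000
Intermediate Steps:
t = -34800 (t = 200*(-174) = -34800)
I(a, Q) = 1/(Q + a)
t*(I(0, 6) - 1) = -34800*(1/(6 + 0) - 1) = -34800*(1/6 - 1) = -34800*(⅙ - 1) = -34800*(-⅚) = 29000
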